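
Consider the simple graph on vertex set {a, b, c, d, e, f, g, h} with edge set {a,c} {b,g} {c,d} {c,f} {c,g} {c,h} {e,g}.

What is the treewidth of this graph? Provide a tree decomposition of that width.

Treewidth 1.
One such decomposition:
Bags: B1 = {c, f}  B2 = {c, g}  B3 = {c, d}  B4 = {a, c}  B5 = {b, g}  B6 = {e, g}  B7 = {c, h}
Tree: B1–B2, B1–B3, B2–B4, B2–B5, B5–B6, B3–B7

Every bag has size at most 2, so the width is 2 − 1 = 1 and tw(G) ≤ 1. Any graph with an edge has treewidth ≥ 1, and G has the edge f–c. The upper and lower bounds meet at 1, so that is the treewidth.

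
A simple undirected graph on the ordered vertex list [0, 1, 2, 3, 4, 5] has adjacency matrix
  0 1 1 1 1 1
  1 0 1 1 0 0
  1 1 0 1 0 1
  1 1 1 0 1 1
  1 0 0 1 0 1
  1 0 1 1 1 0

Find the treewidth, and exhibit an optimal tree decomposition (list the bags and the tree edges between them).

Treewidth 3.
One such decomposition:
Bags: B1 = {0, 2, 3, 5}  B2 = {0, 3, 4, 5}  B3 = {0, 1, 2, 3}
Tree: B1–B2, B1–B3

The largest bag has 4 vertices, giving width 3; this decomposition certifies tw(G) ≤ 3. On the other hand G contains the 4-clique {0, 1, 2, 3}. A clique must lie in a single bag of any decomposition, so no decomposition can have width below 3. Combining the bounds, tw(G) = 3.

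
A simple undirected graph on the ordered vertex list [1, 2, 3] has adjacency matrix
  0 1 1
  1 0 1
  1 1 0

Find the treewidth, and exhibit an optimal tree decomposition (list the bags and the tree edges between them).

Treewidth 2.
One optimal decomposition is:
Bags: B1 = {1, 2, 3}
Tree: (single bag)

A single bag containing all 3 vertices is trivially a valid decomposition of width 2. For the lower bound, the 3 vertices {1, 2, 3} are pairwise adjacent, and any tree decomposition puts a clique entirely inside one bag — forcing width ≥ 2. The upper and lower bounds meet at 2, so that is the treewidth.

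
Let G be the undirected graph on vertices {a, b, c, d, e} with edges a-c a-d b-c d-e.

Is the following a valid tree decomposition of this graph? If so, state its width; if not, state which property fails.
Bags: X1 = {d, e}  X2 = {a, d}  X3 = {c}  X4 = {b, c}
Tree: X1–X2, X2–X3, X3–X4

A tree decomposition must satisfy three properties: every vertex lies in some bag; for every edge, both endpoints lie together in some bag; and for every vertex, the bags containing it form a connected subtree. Here edge (a,c) lies in no bag, so the decomposition is invalid.

No — edge (a,c) lies in no bag.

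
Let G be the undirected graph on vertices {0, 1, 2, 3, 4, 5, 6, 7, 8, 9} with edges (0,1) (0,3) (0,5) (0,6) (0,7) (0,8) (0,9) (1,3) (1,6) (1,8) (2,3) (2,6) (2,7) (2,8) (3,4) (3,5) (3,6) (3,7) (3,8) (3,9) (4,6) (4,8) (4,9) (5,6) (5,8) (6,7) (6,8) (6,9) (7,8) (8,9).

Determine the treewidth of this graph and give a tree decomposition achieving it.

The largest bag has 5 vertices, giving width 4; this decomposition certifies tw(G) ≤ 4. On the other hand G contains the 5-clique {0, 1, 3, 6, 8}. A clique must lie in a single bag of any decomposition, so no decomposition can have width below 4. Combining the bounds, tw(G) = 4.

Treewidth 4.
One such decomposition:
Bags: B1 = {0, 3, 6, 7, 8}  B2 = {0, 3, 5, 6, 8}  B3 = {0, 3, 6, 8, 9}  B4 = {0, 1, 3, 6, 8}  B5 = {3, 4, 6, 8, 9}  B6 = {2, 3, 6, 7, 8}
Tree: B1–B2, B1–B3, B2–B4, B3–B5, B1–B6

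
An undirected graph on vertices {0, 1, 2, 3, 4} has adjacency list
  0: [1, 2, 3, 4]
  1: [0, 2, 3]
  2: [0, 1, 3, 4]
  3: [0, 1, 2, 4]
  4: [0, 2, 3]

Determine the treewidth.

A width-3 tree decomposition is:
Bags: B1 = {0, 2, 3, 4}  B2 = {0, 1, 2, 3}
Tree: B1–B2
Each bag holds 4 vertices, so the decomposition has width 3, which upper-bounds the treewidth. For the lower bound, the 4 vertices {0, 1, 2, 3} are pairwise adjacent, and any tree decomposition puts a clique entirely inside one bag — forcing width ≥ 3. Hence tw(G) = 3 exactly.

3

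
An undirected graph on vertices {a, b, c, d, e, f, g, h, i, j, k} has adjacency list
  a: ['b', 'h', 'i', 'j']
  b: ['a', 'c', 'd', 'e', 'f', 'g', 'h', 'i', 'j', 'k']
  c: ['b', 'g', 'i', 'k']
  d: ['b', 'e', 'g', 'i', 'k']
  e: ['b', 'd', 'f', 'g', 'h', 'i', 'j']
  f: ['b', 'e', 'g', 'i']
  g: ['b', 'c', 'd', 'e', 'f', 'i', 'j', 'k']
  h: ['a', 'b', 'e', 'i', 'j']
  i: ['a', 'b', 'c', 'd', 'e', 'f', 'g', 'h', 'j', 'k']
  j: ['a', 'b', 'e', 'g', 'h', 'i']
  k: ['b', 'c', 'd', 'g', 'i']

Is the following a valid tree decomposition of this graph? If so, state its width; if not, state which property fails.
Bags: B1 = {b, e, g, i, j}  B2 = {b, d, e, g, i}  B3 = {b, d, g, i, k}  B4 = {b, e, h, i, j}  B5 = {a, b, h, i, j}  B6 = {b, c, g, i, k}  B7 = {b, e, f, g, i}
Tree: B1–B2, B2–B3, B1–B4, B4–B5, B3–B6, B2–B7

Yes; width 4.

Vertex coverage: the bags together contain {a, b, c, d, e, f, g, h, i, j, k}, the full vertex set. Edge coverage: each edge of G has both endpoints in at least one bag. Running intersection: for every vertex, the bags containing it form a connected subtree. All three properties hold, so this is a valid tree decomposition of width max|bag| − 1 = 4, and hence tw(G) ≤ 4.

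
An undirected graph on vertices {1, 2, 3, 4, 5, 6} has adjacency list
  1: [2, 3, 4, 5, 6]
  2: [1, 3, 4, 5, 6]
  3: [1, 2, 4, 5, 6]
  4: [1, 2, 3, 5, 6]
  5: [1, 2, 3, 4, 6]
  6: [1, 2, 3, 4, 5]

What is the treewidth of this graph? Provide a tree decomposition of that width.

With just one bag of size 6, the width is 6 − 1 = 5, so tw(G) ≤ 5. Conversely, {1, 2, 3, 4, 5, 6} is a clique of size 6, and the vertices of any clique must share a bag in every tree decomposition; so some bag has ≥ 6 vertices and tw(G) ≥ 5. The upper and lower bounds meet at 5, so that is the treewidth.

Treewidth 5.
Bags: B1 = {1, 2, 3, 4, 5, 6}
Tree: (single bag)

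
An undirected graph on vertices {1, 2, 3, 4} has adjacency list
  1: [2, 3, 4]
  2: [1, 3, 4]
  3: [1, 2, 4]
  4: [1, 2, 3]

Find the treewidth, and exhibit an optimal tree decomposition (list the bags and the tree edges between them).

A single bag containing all 4 vertices is trivially a valid decomposition of width 3. Conversely, {1, 2, 3, 4} is a clique of size 4, and the vertices of any clique must share a bag in every tree decomposition; so some bag has ≥ 4 vertices and tw(G) ≥ 3. Therefore the treewidth is 3.

Treewidth 3.
One optimal decomposition is:
Bags: B1 = {1, 2, 3, 4}
Tree: (single bag)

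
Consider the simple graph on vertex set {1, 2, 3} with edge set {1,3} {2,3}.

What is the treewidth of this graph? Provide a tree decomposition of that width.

Each bag holds 2 vertices, so the decomposition has width 1, which upper-bounds the treewidth. Since G has at least one edge (e.g. 3–1), it is not an edgeless graph, so tw(G) ≥ 1. The upper and lower bounds meet at 1, so that is the treewidth.

Treewidth 1.
One such decomposition:
Bags: B1 = {1, 3}  B2 = {2, 3}
Tree: B1–B2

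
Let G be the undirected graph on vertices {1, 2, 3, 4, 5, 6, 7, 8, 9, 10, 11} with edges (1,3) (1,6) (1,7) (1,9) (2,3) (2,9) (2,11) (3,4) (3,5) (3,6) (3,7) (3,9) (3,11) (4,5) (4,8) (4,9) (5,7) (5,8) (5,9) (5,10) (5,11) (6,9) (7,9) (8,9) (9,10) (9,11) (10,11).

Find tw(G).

A width-3 tree decomposition is:
Bags: B1 = {1, 3, 7, 9}  B2 = {1, 3, 6, 9}  B3 = {3, 5, 7, 9}  B4 = {3, 5, 9, 11}  B5 = {3, 4, 5, 9}  B6 = {5, 9, 10, 11}  B7 = {2, 3, 9, 11}  B8 = {4, 5, 8, 9}
Tree: B1–B2, B1–B3, B3–B4, B4–B5, B4–B6, B4–B7, B5–B8
The largest bag has 4 vertices, giving width 3; this decomposition certifies tw(G) ≤ 3. For the lower bound, the 4 vertices {4, 5, 8, 9} are pairwise adjacent, and any tree decomposition puts a clique entirely inside one bag — forcing width ≥ 3. The upper and lower bounds meet at 3, so that is the treewidth.

3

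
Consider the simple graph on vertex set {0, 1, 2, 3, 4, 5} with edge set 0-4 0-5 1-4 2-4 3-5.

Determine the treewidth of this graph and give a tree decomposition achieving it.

Every bag has size at most 2, so the width is 2 − 1 = 1 and tw(G) ≤ 1. G has an edge, so its treewidth is at least 1. Combining the bounds, tw(G) = 1.

Treewidth 1.
Bags: B1 = {1, 4}  B2 = {0, 4}  B3 = {0, 5}  B4 = {2, 4}  B5 = {3, 5}
Tree: B1–B2, B2–B3, B1–B4, B3–B5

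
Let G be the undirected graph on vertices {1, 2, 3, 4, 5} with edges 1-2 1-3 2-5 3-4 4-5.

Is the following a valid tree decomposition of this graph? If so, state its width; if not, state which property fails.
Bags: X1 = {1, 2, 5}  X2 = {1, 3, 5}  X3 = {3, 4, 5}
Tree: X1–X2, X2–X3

Yes; width 2.

Every vertex of G appears in some bag (union = {1, 2, 3, 4, 5}); every edge is covered by a bag; and for each vertex v the set of bags containing v is connected in the bag tree. The decomposition is therefore valid. The largest bag has 3 vertices, so the width is 2.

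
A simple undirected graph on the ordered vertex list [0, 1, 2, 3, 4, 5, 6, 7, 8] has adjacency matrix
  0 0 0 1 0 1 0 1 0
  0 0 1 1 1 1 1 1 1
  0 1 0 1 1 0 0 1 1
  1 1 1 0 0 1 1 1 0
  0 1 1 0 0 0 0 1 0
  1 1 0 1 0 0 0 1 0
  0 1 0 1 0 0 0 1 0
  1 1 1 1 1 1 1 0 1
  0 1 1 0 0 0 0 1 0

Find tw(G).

3

A width-3 tree decomposition is:
Bags: B1 = {1, 3, 5, 7}  B2 = {1, 2, 3, 7}  B3 = {0, 3, 5, 7}  B4 = {1, 2, 4, 7}  B5 = {1, 2, 7, 8}  B6 = {1, 3, 6, 7}
Tree: B1–B2, B1–B3, B2–B4, B4–B5, B2–B6
The largest bag has 4 vertices, giving width 3; this decomposition certifies tw(G) ≤ 3. On the other hand G contains the 4-clique {0, 3, 5, 7}. A clique must lie in a single bag of any decomposition, so no decomposition can have width below 3. The upper and lower bounds meet at 3, so that is the treewidth.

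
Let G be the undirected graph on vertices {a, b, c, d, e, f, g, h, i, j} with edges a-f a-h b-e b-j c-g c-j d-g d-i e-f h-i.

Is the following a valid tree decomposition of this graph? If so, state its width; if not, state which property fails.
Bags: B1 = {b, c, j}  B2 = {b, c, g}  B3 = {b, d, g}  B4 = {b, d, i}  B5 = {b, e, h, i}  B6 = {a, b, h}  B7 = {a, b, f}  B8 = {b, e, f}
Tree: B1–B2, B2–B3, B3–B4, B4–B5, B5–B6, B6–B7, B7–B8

A tree decomposition must satisfy three properties: every vertex lies in some bag; for every edge, both endpoints lie together in some bag; and for every vertex, the bags containing it form a connected subtree. Here bags containing vertex e are not connected in the tree, so the decomposition is invalid.

No — bags containing vertex e are not connected in the tree.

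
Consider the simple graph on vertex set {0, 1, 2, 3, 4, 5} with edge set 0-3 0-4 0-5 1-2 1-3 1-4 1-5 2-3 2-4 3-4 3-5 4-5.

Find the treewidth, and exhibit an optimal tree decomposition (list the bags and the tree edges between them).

Each bag holds 4 vertices, so the decomposition has width 3, which upper-bounds the treewidth. For the lower bound, the 4 vertices {0, 3, 4, 5} are pairwise adjacent, and any tree decomposition puts a clique entirely inside one bag — forcing width ≥ 3. Combining the bounds, tw(G) = 3.

Treewidth 3.
One such decomposition:
Bags: B1 = {1, 2, 3, 4}  B2 = {1, 3, 4, 5}  B3 = {0, 3, 4, 5}
Tree: B1–B2, B2–B3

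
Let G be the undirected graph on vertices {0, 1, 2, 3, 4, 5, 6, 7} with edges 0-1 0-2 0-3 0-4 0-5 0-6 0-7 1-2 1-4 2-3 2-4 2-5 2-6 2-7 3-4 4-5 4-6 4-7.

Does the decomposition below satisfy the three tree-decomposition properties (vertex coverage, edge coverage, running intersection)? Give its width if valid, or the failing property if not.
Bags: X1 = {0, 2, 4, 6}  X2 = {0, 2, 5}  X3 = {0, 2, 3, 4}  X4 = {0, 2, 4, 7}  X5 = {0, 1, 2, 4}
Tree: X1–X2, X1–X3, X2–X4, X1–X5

No — edge (4,5) lies in no bag.

A tree decomposition must satisfy three properties: every vertex lies in some bag; for every edge, both endpoints lie together in some bag; and for every vertex, the bags containing it form a connected subtree. Here edge (4,5) lies in no bag, so the decomposition is invalid.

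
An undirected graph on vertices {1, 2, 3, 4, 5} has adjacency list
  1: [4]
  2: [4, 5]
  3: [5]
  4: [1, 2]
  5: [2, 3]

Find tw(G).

A width-1 tree decomposition is:
Bags: B1 = {1, 4}  B2 = {2, 4}  B3 = {2, 5}  B4 = {3, 5}
Tree: B1–B2, B2–B3, B3–B4
The largest bag has 2 vertices, giving width 1; this decomposition certifies tw(G) ≤ 1. Any graph with an edge has treewidth ≥ 1, and G has the edge 1–4. Hence tw(G) = 1 exactly.

1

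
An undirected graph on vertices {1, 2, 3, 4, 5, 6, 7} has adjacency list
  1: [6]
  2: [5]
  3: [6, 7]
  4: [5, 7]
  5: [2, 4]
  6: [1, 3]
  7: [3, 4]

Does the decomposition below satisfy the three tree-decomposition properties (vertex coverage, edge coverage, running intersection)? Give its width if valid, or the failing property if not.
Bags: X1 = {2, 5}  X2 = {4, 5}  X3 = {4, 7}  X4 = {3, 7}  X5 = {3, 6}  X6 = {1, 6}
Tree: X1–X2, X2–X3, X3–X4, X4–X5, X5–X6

Every vertex of G appears in some bag (union = {1, 2, 3, 4, 5, 6, 7}); every edge is covered by a bag; and for each vertex v the set of bags containing v is connected in the bag tree. The decomposition is therefore valid. The largest bag has 2 vertices, so the width is 1.

Yes; width 1.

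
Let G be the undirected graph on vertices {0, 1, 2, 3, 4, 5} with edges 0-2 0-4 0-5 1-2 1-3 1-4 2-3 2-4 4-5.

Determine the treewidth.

2

A width-2 tree decomposition is:
Bags: B1 = {0, 4, 5}  B2 = {0, 2, 4}  B3 = {1, 2, 4}  B4 = {1, 2, 3}
Tree: B1–B2, B2–B3, B3–B4
The largest bag has 3 vertices, giving width 2; this decomposition certifies tw(G) ≤ 2. For the lower bound, the 3 vertices {0, 2, 4} are pairwise adjacent, and any tree decomposition puts a clique entirely inside one bag — forcing width ≥ 2. Therefore the treewidth is 2.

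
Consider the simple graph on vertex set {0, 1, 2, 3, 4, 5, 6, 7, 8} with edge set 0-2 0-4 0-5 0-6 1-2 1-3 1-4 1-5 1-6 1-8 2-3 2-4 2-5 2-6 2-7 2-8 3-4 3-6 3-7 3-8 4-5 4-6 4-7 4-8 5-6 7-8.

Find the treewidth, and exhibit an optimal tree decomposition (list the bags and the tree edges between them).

The largest bag has 5 vertices, giving width 4; this decomposition certifies tw(G) ≤ 4. On the other hand G contains the 5-clique {0, 2, 4, 5, 6}. A clique must lie in a single bag of any decomposition, so no decomposition can have width below 4. Combining the bounds, tw(G) = 4.

Treewidth 4.
One such decomposition:
Bags: B1 = {1, 2, 4, 5, 6}  B2 = {1, 2, 3, 4, 6}  B3 = {1, 2, 3, 4, 8}  B4 = {0, 2, 4, 5, 6}  B5 = {2, 3, 4, 7, 8}
Tree: B1–B2, B2–B3, B1–B4, B3–B5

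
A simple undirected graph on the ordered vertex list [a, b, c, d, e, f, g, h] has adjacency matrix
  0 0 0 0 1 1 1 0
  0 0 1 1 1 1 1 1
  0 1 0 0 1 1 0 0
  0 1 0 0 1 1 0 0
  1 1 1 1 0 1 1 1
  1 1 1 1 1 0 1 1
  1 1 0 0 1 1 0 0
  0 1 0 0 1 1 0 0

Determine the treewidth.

3

A width-3 tree decomposition is:
Bags: B1 = {b, e, f, g}  B2 = {b, d, e, f}  B3 = {b, c, e, f}  B4 = {b, e, f, h}  B5 = {a, e, f, g}
Tree: B1–B2, B1–B3, B1–B4, B1–B5
Every bag has size at most 4, so the width is 4 − 1 = 3 and tw(G) ≤ 3. For the lower bound, the 4 vertices {a, e, f, g} are pairwise adjacent, and any tree decomposition puts a clique entirely inside one bag — forcing width ≥ 3. Hence tw(G) = 3 exactly.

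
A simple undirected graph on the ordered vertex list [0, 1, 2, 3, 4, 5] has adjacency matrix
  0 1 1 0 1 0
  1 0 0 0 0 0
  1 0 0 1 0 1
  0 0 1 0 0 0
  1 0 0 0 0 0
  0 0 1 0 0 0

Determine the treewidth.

A width-1 tree decomposition is:
Bags: B1 = {0, 1}  B2 = {0, 4}  B3 = {0, 2}  B4 = {2, 3}  B5 = {2, 5}
Tree: B1–B2, B1–B3, B3–B4, B4–B5
The largest bag has 2 vertices, giving width 1; this decomposition certifies tw(G) ≤ 1. Any graph with an edge has treewidth ≥ 1, and G has the edge 1–0. Hence tw(G) = 1 exactly.

1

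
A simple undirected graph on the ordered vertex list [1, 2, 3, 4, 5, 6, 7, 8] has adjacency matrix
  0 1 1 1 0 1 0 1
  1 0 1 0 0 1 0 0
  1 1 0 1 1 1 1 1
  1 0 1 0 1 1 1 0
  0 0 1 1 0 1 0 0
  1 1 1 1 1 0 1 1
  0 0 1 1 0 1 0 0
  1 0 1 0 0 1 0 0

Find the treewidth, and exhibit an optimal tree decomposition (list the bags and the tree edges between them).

Treewidth 3.
One optimal decomposition is:
Bags: B1 = {1, 3, 6, 8}  B2 = {1, 3, 4, 6}  B3 = {3, 4, 6, 7}  B4 = {3, 4, 5, 6}  B5 = {1, 2, 3, 6}
Tree: B1–B2, B2–B3, B3–B4, B1–B5

Every bag has size at most 4, so the width is 4 − 1 = 3 and tw(G) ≤ 3. Conversely, {1, 3, 6, 8} is a clique of size 4, and the vertices of any clique must share a bag in every tree decomposition; so some bag has ≥ 4 vertices and tw(G) ≥ 3. Combining the bounds, tw(G) = 3.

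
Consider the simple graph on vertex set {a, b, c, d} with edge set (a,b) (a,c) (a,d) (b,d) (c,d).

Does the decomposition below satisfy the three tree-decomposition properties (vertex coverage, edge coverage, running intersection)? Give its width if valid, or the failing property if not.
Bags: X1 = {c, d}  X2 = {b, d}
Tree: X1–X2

No — vertex a appears in no bag.

A tree decomposition must satisfy three properties: every vertex lies in some bag; for every edge, both endpoints lie together in some bag; and for every vertex, the bags containing it form a connected subtree. Here vertex a appears in no bag, so the decomposition is invalid.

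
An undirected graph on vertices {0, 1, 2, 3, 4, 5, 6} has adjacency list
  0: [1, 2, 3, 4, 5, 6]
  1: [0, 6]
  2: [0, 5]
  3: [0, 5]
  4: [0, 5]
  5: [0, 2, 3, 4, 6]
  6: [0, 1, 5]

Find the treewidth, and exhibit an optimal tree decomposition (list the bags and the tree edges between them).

Treewidth 2.
Bags: B1 = {0, 5, 6}  B2 = {0, 1, 6}  B3 = {0, 3, 5}  B4 = {0, 4, 5}  B5 = {0, 2, 5}
Tree: B1–B2, B1–B3, B3–B4, B3–B5

Each bag holds 3 vertices, so the decomposition has width 2, which upper-bounds the treewidth. Conversely, {0, 1, 6} is a clique of size 3, and the vertices of any clique must share a bag in every tree decomposition; so some bag has ≥ 3 vertices and tw(G) ≥ 2. Hence tw(G) = 2 exactly.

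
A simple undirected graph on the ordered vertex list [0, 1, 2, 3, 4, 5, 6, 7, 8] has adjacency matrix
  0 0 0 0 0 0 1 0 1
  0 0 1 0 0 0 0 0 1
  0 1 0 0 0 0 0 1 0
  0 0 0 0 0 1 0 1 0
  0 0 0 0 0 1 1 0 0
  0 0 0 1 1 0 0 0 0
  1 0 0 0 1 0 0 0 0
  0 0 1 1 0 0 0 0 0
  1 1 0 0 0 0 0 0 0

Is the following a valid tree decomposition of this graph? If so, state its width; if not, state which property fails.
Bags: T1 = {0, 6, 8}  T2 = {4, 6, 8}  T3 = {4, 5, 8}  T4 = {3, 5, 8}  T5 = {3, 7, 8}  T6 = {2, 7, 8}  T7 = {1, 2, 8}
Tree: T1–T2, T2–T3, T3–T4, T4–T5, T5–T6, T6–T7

Yes; width 2.

Checking the three conditions: (i) the bags cover all of {0, 1, 2, 3, 4, 5, 6, 7, 8}; (ii) for each edge, some bag contains both endpoints; (iii) the bags containing any fixed vertex form a subtree. All hold, so the decomposition is valid with width 3 − 1 = 2.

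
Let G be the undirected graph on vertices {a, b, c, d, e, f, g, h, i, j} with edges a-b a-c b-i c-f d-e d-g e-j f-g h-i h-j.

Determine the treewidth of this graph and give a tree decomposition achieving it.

Treewidth 2.
One such decomposition:
Bags: B1 = {c, f, g}  B2 = {c, d, g}  B3 = {c, d, e}  B4 = {c, e, j}  B5 = {c, h, j}  B6 = {c, h, i}  B7 = {b, c, i}  B8 = {a, b, c}
Tree: B1–B2, B2–B3, B3–B4, B4–B5, B5–B6, B6–B7, B7–B8

Every bag has size at most 3, so the width is 3 − 1 = 2 and tw(G) ≤ 2. For the lower bound, G contains the cycle c–f–g–d–e–j–h–i–b–a–c, so G is not a forest; only forests have treewidth ≤ 1, hence tw(G) ≥ 2. Therefore the treewidth is 2.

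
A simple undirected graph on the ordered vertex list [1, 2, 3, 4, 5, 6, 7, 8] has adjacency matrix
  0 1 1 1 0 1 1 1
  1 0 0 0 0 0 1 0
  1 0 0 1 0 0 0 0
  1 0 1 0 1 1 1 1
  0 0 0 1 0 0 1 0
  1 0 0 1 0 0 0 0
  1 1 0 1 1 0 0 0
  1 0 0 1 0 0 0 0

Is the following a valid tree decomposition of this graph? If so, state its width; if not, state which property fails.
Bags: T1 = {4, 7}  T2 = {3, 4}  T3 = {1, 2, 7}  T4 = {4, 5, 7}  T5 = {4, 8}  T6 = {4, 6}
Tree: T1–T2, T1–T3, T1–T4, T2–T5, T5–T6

No — edge (1,4) lies in no bag.

A tree decomposition must satisfy three properties: every vertex lies in some bag; for every edge, both endpoints lie together in some bag; and for every vertex, the bags containing it form a connected subtree. Here edge (1,4) lies in no bag, so the decomposition is invalid.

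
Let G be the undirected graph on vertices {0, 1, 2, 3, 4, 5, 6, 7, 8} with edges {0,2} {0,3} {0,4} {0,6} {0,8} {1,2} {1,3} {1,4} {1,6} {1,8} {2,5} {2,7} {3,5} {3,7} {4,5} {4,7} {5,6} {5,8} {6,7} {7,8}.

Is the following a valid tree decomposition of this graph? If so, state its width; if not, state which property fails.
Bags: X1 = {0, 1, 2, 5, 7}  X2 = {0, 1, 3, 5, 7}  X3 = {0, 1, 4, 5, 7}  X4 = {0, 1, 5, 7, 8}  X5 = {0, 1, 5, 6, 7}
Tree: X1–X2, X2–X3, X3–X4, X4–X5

Yes; width 4.

Vertex coverage: the bags together contain {0, 1, 2, 3, 4, 5, 6, 7, 8}, the full vertex set. Edge coverage: each edge of G has both endpoints in at least one bag. Running intersection: for every vertex, the bags containing it form a connected subtree. All three properties hold, so this is a valid tree decomposition of width max|bag| − 1 = 4, and hence tw(G) ≤ 4.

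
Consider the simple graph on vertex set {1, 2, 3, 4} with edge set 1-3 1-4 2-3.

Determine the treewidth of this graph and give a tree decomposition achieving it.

Treewidth 1.
One optimal decomposition is:
Bags: B1 = {1, 3}  B2 = {2, 3}  B3 = {1, 4}
Tree: B1–B2, B1–B3

Every bag has size at most 2, so the width is 2 − 1 = 1 and tw(G) ≤ 1. Since G has at least one edge (e.g. 3–1), it is not an edgeless graph, so tw(G) ≥ 1. Hence tw(G) = 1 exactly.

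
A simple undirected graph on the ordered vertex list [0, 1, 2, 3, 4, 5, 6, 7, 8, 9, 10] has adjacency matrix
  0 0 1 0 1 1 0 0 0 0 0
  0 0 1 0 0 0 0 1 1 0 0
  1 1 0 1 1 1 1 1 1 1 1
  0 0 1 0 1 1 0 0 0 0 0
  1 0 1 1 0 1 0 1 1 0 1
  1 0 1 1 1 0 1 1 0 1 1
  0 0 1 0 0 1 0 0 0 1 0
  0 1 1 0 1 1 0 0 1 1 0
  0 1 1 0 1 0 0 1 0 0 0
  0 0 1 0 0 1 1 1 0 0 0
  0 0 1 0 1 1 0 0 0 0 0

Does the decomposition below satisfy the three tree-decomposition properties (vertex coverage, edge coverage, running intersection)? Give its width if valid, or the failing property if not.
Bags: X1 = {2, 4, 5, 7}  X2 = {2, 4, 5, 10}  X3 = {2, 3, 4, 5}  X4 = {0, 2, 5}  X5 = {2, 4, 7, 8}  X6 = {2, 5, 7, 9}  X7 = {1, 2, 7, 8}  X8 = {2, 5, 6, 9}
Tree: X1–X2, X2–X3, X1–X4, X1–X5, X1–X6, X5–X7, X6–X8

No — edge (4,0) lies in no bag.

A tree decomposition must satisfy three properties: every vertex lies in some bag; for every edge, both endpoints lie together in some bag; and for every vertex, the bags containing it form a connected subtree. Here edge (4,0) lies in no bag, so the decomposition is invalid.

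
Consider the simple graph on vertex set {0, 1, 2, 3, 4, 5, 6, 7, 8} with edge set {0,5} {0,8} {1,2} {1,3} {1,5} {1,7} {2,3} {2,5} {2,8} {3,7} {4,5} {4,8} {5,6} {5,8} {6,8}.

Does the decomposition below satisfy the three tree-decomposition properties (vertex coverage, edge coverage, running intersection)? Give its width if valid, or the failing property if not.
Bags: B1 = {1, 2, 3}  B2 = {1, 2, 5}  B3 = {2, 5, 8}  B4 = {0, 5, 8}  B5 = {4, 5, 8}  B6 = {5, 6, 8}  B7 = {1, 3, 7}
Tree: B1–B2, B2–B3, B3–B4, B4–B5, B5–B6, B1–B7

Checking the three conditions: (i) the bags cover all of {0, 1, 2, 3, 4, 5, 6, 7, 8}; (ii) for each edge, some bag contains both endpoints; (iii) the bags containing any fixed vertex form a subtree. All hold, so the decomposition is valid with width 3 − 1 = 2.

Yes; width 2.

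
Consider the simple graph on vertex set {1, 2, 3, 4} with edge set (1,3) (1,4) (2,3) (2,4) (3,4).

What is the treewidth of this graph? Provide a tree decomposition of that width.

The largest bag has 3 vertices, giving width 2; this decomposition certifies tw(G) ≤ 2. For the lower bound, the 3 vertices {1, 3, 4} are pairwise adjacent, and any tree decomposition puts a clique entirely inside one bag — forcing width ≥ 2. The upper and lower bounds meet at 2, so that is the treewidth.

Treewidth 2.
One such decomposition:
Bags: B1 = {1, 3, 4}  B2 = {2, 3, 4}
Tree: B1–B2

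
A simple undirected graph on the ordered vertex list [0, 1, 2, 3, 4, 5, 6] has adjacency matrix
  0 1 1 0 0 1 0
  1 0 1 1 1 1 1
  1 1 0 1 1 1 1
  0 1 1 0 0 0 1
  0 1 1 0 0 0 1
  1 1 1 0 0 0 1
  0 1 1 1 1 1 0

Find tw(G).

3

A width-3 tree decomposition is:
Bags: B1 = {1, 2, 5, 6}  B2 = {1, 2, 3, 6}  B3 = {1, 2, 4, 6}  B4 = {0, 1, 2, 5}
Tree: B1–B2, B2–B3, B1–B4
Each bag holds 4 vertices, so the decomposition has width 3, which upper-bounds the treewidth. On the other hand G contains the 4-clique {0, 1, 2, 5}. A clique must lie in a single bag of any decomposition, so no decomposition can have width below 3. Therefore the treewidth is 3.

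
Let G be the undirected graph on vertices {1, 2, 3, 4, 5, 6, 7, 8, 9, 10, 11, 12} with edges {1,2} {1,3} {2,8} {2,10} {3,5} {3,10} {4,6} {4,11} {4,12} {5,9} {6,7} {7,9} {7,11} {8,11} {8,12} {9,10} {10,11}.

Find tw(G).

3

A width-3 tree decomposition is:
Bags: B1 = {4, 6, 7, 12}  B2 = {4, 7, 11, 12}  B3 = {7, 8, 11, 12}  B4 = {7, 8, 9, 11}  B5 = {8, 9, 10, 11}  B6 = {2, 8, 9, 10}  B7 = {2, 5, 9, 10}  B8 = {2, 3, 5, 10}  B9 = {1, 2, 3, 5}
Tree: B1–B2, B2–B3, B3–B4, B4–B5, B5–B6, B6–B7, B7–B8, B8–B9
The largest bag has 4 vertices, giving width 3; this decomposition certifies tw(G) ≤ 3. For the lower bound: the 4 vertex sets {4,6,12}, {7}, {11}, {2,8,9,10} are disjoint, each induces a connected subgraph, and every pair is joined by at least one edge of G. Contracting each set to a single vertex therefore yields K_{4} as a minor, and since treewidth is minor-monotone, tw(G) ≥ tw(K_{4}) = 3. Combining the bounds, tw(G) = 3.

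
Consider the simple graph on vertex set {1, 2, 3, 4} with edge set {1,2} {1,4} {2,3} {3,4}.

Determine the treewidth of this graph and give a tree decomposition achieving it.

Treewidth 2.
One such decomposition:
Bags: B1 = {1, 2, 3}  B2 = {1, 3, 4}
Tree: B1–B2

The largest bag has 3 vertices, giving width 2; this decomposition certifies tw(G) ≤ 2. The edges 1–2–3–4–1 form a cycle, so G is not a tree and its treewidth is at least 2. Hence tw(G) = 2 exactly.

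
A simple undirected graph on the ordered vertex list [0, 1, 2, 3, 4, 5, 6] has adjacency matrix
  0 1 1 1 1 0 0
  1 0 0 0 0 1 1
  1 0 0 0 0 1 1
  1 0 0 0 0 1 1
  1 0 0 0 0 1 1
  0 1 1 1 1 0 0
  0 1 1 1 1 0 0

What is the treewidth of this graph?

3

A width-3 tree decomposition is:
Bags: B1 = {0, 1, 5, 6}  B2 = {0, 3, 5, 6}  B3 = {0, 4, 5, 6}  B4 = {0, 2, 5, 6}
Tree: B1–B2, B2–B3, B3–B4
Each bag holds 4 vertices, so the decomposition has width 3, which upper-bounds the treewidth. For the lower bound: the 4 vertex sets {1,5}, {3,6}, {0}, {4} are disjoint, each induces a connected subgraph, and every pair is joined by at least one edge of G. Contracting each set to a single vertex therefore yields K_{4} as a minor, and since treewidth is minor-monotone, tw(G) ≥ tw(K_{4}) = 3. Therefore the treewidth is 3.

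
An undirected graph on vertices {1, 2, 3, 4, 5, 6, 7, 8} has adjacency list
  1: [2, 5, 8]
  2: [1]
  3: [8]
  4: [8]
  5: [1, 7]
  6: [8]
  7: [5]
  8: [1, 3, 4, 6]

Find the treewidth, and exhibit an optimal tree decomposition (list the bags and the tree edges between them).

Every bag has size at most 2, so the width is 2 − 1 = 1 and tw(G) ≤ 1. Since G has at least one edge (e.g. 4–8), it is not an edgeless graph, so tw(G) ≥ 1. Combining the bounds, tw(G) = 1.

Treewidth 1.
One optimal decomposition is:
Bags: B1 = {4, 8}  B2 = {1, 8}  B3 = {1, 5}  B4 = {1, 2}  B5 = {6, 8}  B6 = {3, 8}  B7 = {5, 7}
Tree: B1–B2, B2–B3, B2–B4, B2–B5, B5–B6, B3–B7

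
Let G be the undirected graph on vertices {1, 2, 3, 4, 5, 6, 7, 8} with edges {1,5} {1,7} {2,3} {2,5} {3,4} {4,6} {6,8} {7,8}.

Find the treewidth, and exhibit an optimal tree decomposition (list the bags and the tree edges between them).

The largest bag has 3 vertices, giving width 2; this decomposition certifies tw(G) ≤ 2. The edges 7–1–5–2–3–4–6–8–7 form a cycle, so G is not a tree and its treewidth is at least 2. The upper and lower bounds meet at 2, so that is the treewidth.

Treewidth 2.
One optimal decomposition is:
Bags: B1 = {1, 5, 7}  B2 = {2, 5, 7}  B3 = {2, 3, 7}  B4 = {3, 4, 7}  B5 = {4, 6, 7}  B6 = {6, 7, 8}
Tree: B1–B2, B2–B3, B3–B4, B4–B5, B5–B6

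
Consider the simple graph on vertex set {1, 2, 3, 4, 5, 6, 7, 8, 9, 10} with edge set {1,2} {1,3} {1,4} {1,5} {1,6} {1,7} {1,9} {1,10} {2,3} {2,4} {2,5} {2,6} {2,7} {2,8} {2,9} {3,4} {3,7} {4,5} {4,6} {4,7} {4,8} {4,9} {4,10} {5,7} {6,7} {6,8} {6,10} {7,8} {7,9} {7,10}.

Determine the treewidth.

4

A width-4 tree decomposition is:
Bags: B1 = {1, 2, 3, 4, 7}  B2 = {1, 2, 4, 5, 7}  B3 = {1, 2, 4, 6, 7}  B4 = {1, 2, 4, 7, 9}  B5 = {1, 4, 6, 7, 10}  B6 = {2, 4, 6, 7, 8}
Tree: B1–B2, B2–B3, B2–B4, B3–B5, B3–B6
Each bag holds 5 vertices, so the decomposition has width 4, which upper-bounds the treewidth. For the lower bound, the 5 vertices {2, 4, 6, 7, 8} are pairwise adjacent, and any tree decomposition puts a clique entirely inside one bag — forcing width ≥ 4. Therefore the treewidth is 4.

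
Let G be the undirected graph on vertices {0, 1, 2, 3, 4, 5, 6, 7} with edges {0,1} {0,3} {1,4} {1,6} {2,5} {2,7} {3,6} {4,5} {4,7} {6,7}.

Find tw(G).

2

A width-2 tree decomposition is:
Bags: B1 = {2, 5, 7}  B2 = {4, 5, 7}  B3 = {4, 6, 7}  B4 = {1, 4, 6}  B5 = {1, 3, 6}  B6 = {0, 1, 3}
Tree: B1–B2, B2–B3, B3–B4, B4–B5, B5–B6
Every bag has size at most 3, so the width is 3 − 1 = 2 and tw(G) ≤ 2. The edges 2–5–4–7–2 form a cycle, so G is not a tree and its treewidth is at least 2. The upper and lower bounds meet at 2, so that is the treewidth.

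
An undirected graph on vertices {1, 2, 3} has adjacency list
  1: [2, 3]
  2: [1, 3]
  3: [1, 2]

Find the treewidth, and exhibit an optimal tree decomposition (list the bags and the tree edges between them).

A single bag containing all 3 vertices is trivially a valid decomposition of width 2. Conversely, {1, 2, 3} is a clique of size 3, and the vertices of any clique must share a bag in every tree decomposition; so some bag has ≥ 3 vertices and tw(G) ≥ 2. The upper and lower bounds meet at 2, so that is the treewidth.

Treewidth 2.
One such decomposition:
Bags: B1 = {1, 2, 3}
Tree: (single bag)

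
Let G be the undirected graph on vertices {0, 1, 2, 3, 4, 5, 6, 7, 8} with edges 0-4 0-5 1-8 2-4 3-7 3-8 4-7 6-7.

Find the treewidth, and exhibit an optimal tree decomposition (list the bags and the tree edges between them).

Treewidth 1.
Bags: B1 = {0, 4}  B2 = {2, 4}  B3 = {4, 7}  B4 = {0, 5}  B5 = {6, 7}  B6 = {3, 7}  B7 = {3, 8}  B8 = {1, 8}
Tree: B1–B2, B1–B3, B1–B4, B3–B5, B3–B6, B6–B7, B7–B8

Every bag has size at most 2, so the width is 2 − 1 = 1 and tw(G) ≤ 1. Since G has at least one edge (e.g. 0–4), it is not an edgeless graph, so tw(G) ≥ 1. Therefore the treewidth is 1.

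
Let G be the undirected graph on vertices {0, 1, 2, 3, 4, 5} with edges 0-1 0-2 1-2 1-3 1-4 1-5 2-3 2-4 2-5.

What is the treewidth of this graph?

A width-2 tree decomposition is:
Bags: B1 = {1, 2, 4}  B2 = {1, 2, 5}  B3 = {1, 2, 3}  B4 = {0, 1, 2}
Tree: B1–B2, B2–B3, B2–B4
The largest bag has 3 vertices, giving width 2; this decomposition certifies tw(G) ≤ 2. For the lower bound, the 3 vertices {0, 1, 2} are pairwise adjacent, and any tree decomposition puts a clique entirely inside one bag — forcing width ≥ 2. Therefore the treewidth is 2.

2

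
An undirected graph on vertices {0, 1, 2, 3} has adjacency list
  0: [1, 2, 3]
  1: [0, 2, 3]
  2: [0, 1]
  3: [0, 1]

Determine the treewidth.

2

A width-2 tree decomposition is:
Bags: B1 = {0, 1, 3}  B2 = {0, 1, 2}
Tree: B1–B2
Every bag has size at most 3, so the width is 3 − 1 = 2 and tw(G) ≤ 2. Conversely, {0, 1, 2} is a clique of size 3, and the vertices of any clique must share a bag in every tree decomposition; so some bag has ≥ 3 vertices and tw(G) ≥ 2. Therefore the treewidth is 2.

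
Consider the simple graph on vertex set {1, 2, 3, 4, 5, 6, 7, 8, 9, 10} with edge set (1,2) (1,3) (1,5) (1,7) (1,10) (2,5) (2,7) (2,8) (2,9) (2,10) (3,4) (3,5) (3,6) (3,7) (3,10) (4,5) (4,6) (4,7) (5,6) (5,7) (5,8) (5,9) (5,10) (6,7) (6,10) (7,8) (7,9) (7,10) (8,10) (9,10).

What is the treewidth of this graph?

A width-4 tree decomposition is:
Bags: B1 = {1, 2, 5, 7, 10}  B2 = {1, 3, 5, 7, 10}  B3 = {3, 5, 6, 7, 10}  B4 = {2, 5, 7, 8, 10}  B5 = {2, 5, 7, 9, 10}  B6 = {3, 4, 5, 6, 7}
Tree: B1–B2, B2–B3, B1–B4, B4–B5, B3–B6
The largest bag has 5 vertices, giving width 4; this decomposition certifies tw(G) ≤ 4. On the other hand G contains the 5-clique {2, 5, 7, 8, 10}. A clique must lie in a single bag of any decomposition, so no decomposition can have width below 4. Hence tw(G) = 4 exactly.

4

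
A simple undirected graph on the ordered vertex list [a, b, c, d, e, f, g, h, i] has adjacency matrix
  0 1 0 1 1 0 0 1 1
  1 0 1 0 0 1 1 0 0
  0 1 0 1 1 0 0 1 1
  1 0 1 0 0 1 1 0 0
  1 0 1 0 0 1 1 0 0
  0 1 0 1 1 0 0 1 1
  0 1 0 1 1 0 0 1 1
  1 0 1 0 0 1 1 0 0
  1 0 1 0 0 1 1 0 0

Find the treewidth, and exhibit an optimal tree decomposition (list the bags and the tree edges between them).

Every bag has size at most 5, so the width is 5 − 1 = 4 and tw(G) ≤ 4. For the lower bound: the 5 vertex sets {e,g}, {b,c}, {a,d}, {f}, {i} are disjoint, each induces a connected subgraph, and every pair is joined by at least one edge of G. Contracting each set to a single vertex therefore yields K_{5} as a minor, and since treewidth is minor-monotone, tw(G) ≥ tw(K_{5}) = 4. Therefore the treewidth is 4.

Treewidth 4.
One optimal decomposition is:
Bags: B1 = {a, c, e, f, g}  B2 = {a, b, c, f, g}  B3 = {a, c, d, f, g}  B4 = {a, c, f, g, i}  B5 = {a, c, f, g, h}
Tree: B1–B2, B2–B3, B3–B4, B4–B5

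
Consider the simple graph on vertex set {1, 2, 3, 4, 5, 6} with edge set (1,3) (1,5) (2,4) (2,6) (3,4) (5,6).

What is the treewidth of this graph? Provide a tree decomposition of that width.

Treewidth 2.
Bags: B1 = {1, 5, 6}  B2 = {1, 3, 6}  B3 = {3, 4, 6}  B4 = {2, 4, 6}
Tree: B1–B2, B2–B3, B3–B4

The largest bag has 3 vertices, giving width 2; this decomposition certifies tw(G) ≤ 2. The edges 6–5–1–3–4–2–6 form a cycle, so G is not a tree and its treewidth is at least 2. Therefore the treewidth is 2.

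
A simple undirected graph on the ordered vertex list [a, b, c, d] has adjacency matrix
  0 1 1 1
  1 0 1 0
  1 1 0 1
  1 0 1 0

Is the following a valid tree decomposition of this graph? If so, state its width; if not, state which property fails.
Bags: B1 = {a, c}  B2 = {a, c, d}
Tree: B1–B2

A tree decomposition must satisfy three properties: every vertex lies in some bag; for every edge, both endpoints lie together in some bag; and for every vertex, the bags containing it form a connected subtree. Here vertex b appears in no bag, so the decomposition is invalid.

No — vertex b appears in no bag.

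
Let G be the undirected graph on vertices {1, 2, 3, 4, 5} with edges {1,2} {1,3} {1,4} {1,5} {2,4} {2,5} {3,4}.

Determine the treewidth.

A width-2 tree decomposition is:
Bags: B1 = {1, 2, 5}  B2 = {1, 2, 4}  B3 = {1, 3, 4}
Tree: B1–B2, B2–B3
Each bag holds 3 vertices, so the decomposition has width 2, which upper-bounds the treewidth. On the other hand G contains the 3-clique {1, 2, 4}. A clique must lie in a single bag of any decomposition, so no decomposition can have width below 2. Combining the bounds, tw(G) = 2.

2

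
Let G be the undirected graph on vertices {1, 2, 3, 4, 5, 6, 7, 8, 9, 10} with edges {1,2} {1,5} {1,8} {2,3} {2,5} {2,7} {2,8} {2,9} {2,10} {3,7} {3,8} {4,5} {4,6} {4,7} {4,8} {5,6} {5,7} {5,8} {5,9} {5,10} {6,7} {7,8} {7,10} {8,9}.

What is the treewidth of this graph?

3

A width-3 tree decomposition is:
Bags: B1 = {2, 5, 7, 10}  B2 = {2, 5, 7, 8}  B3 = {4, 5, 7, 8}  B4 = {2, 5, 8, 9}  B5 = {2, 3, 7, 8}  B6 = {1, 2, 5, 8}  B7 = {4, 5, 6, 7}
Tree: B1–B2, B2–B3, B2–B4, B2–B5, B2–B6, B3–B7
Every bag has size at most 4, so the width is 4 − 1 = 3 and tw(G) ≤ 3. On the other hand G contains the 4-clique {2, 3, 7, 8}. A clique must lie in a single bag of any decomposition, so no decomposition can have width below 3. Hence tw(G) = 3 exactly.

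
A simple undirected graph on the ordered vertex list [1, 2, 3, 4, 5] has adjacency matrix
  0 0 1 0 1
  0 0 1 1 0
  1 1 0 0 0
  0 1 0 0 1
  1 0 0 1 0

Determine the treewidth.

2

A width-2 tree decomposition is:
Bags: B1 = {2, 4, 5}  B2 = {1, 2, 5}  B3 = {1, 2, 3}
Tree: B1–B2, B2–B3
The largest bag has 3 vertices, giving width 2; this decomposition certifies tw(G) ≤ 2. Since 2–4–5–1–3–2 is a cycle in G, G is not acyclic. Forests are exactly the graphs of treewidth ≤ 1, so tw(G) ≥ 2. Hence tw(G) = 2 exactly.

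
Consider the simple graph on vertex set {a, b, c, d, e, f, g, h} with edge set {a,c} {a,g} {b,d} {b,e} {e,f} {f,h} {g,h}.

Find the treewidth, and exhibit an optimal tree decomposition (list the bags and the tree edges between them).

Treewidth 1.
One such decomposition:
Bags: B1 = {b, d}  B2 = {b, e}  B3 = {e, f}  B4 = {f, h}  B5 = {g, h}  B6 = {a, g}  B7 = {a, c}
Tree: B1–B2, B2–B3, B3–B4, B4–B5, B5–B6, B6–B7

The largest bag has 2 vertices, giving width 1; this decomposition certifies tw(G) ≤ 1. G has an edge, so its treewidth is at least 1. Therefore the treewidth is 1.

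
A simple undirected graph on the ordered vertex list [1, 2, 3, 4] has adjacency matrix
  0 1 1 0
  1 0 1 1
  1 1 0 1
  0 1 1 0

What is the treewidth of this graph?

2

A width-2 tree decomposition is:
Bags: B1 = {2, 3, 4}  B2 = {1, 2, 3}
Tree: B1–B2
Every bag has size at most 3, so the width is 3 − 1 = 2 and tw(G) ≤ 2. Conversely, {1, 2, 3} is a clique of size 3, and the vertices of any clique must share a bag in every tree decomposition; so some bag has ≥ 3 vertices and tw(G) ≥ 2. Therefore the treewidth is 2.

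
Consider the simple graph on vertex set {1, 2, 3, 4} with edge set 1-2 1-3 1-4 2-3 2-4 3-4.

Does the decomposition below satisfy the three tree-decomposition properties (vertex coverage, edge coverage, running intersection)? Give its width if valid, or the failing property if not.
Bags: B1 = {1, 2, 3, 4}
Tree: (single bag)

Vertex coverage: the bags together contain {1, 2, 3, 4}, the full vertex set. Edge coverage: each edge of G has both endpoints in at least one bag. Running intersection: for every vertex, the bags containing it form a connected subtree. All three properties hold, so this is a valid tree decomposition of width max|bag| − 1 = 3, and hence tw(G) ≤ 3.

Yes; width 3.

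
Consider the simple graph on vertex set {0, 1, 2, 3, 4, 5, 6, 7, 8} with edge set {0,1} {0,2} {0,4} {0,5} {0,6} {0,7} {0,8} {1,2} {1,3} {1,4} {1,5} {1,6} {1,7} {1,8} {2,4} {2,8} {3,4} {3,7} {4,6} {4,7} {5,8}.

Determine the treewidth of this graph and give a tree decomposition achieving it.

Treewidth 3.
One optimal decomposition is:
Bags: B1 = {0, 1, 2, 4}  B2 = {0, 1, 4, 6}  B3 = {0, 1, 2, 8}  B4 = {0, 1, 4, 7}  B5 = {1, 3, 4, 7}  B6 = {0, 1, 5, 8}
Tree: B1–B2, B1–B3, B1–B4, B4–B5, B3–B6

The largest bag has 4 vertices, giving width 3; this decomposition certifies tw(G) ≤ 3. On the other hand G contains the 4-clique {0, 1, 2, 8}. A clique must lie in a single bag of any decomposition, so no decomposition can have width below 3. Therefore the treewidth is 3.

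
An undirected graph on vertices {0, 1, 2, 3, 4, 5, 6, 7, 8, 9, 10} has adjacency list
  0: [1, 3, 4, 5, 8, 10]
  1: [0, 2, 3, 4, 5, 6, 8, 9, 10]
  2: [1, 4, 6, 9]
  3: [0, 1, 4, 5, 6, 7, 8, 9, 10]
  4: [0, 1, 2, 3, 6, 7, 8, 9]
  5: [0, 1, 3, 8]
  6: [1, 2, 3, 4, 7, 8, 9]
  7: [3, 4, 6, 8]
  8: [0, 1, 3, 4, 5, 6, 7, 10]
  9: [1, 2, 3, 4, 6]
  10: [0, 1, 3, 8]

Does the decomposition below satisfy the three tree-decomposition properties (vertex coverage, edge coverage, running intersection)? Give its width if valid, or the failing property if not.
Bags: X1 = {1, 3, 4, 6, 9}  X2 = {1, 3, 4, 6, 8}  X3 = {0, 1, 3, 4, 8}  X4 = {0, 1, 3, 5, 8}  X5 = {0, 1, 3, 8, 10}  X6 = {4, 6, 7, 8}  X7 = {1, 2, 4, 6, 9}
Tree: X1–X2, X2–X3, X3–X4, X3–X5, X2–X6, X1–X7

No — edge (3,7) lies in no bag.

A tree decomposition must satisfy three properties: every vertex lies in some bag; for every edge, both endpoints lie together in some bag; and for every vertex, the bags containing it form a connected subtree. Here edge (3,7) lies in no bag, so the decomposition is invalid.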